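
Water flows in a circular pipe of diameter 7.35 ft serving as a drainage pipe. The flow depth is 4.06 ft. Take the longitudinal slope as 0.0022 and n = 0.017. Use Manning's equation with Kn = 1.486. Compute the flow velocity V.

V = 6.4 ft/s

For a circular section of diameter D = 7.35 ft at depth y = 4.06 ft, the central angle is θ = 2 arccos(1 − 2y/D) = 3.352 rad. Then A = (D²/8)(θ − sin θ) = 24.04 ft² and P = Dθ/2 = 12.32 ft.
Hydraulic radius R = A/P = 24.04/12.32 = 1.952 ft.
From Manning's equation, V = (1.486/n) R^(2/3) S^(1/2) = (1.486/0.017) × 1.952^(2/3) × 0.0022^(1/2) = 6.4 ft/s.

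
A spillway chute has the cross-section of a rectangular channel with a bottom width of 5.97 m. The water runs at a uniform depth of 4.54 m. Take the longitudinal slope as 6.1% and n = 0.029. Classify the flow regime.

supercritical

Flow area A = b·y = 5.97 × 4.54 = 27.1 m². Wetted perimeter P = b + 2y = 5.97 + 2×4.54 = 15.05 m.
Hydraulic radius R = A/P = 27.1/15.05 = 1.801 m.
V = (1/n) R^(2/3) √S = (1/0.029) × 1.801^(2/3) × √0.061 = 12.61 m/s. Hydraulic depth D_h = A/T = 27.1/5.97 = 4.54 m.
Froude number Fr = V/√(g·D_h) = 12.61/√(9.81×4.54) = 1.89, which is greater than 1, so the flow is supercritical.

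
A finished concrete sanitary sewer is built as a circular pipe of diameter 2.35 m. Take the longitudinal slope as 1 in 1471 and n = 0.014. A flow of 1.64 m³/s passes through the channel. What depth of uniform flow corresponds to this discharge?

y_n = 0.866 m

Manning's equation rearranged: A R^(2/3) = nQ / (1·√S) = 0.014 × 1.64 / (√0.0006798) = 0.8806.
At y = 0.61 m: A R^(2/3) = 0.4489 — short.
At y = 0.977 m: A R^(2/3) = 1.1 — over.
At y = 0.866 m: A R^(2/3) = 0.8812 — close enough.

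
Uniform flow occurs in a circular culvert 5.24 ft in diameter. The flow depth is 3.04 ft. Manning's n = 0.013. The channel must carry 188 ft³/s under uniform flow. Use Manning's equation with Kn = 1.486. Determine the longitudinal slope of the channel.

For a circular section of diameter D = 5.24 ft at depth y = 3.04 ft, the central angle is θ = 2 arccos(1 − 2y/D) = 3.464 rad. Then A = (D²/8)(θ − sin θ) = 12.97 ft² and P = Dθ/2 = 9.075 ft.
Hydraulic radius R = A/P = 12.97/9.075 = 1.43 ft.
From Manning's equation, S = [nQ / (1.486 A R^(2/3))]² = [0.013 × 188 / (1.486 × 12.97 × 1.43^(2/3))]² = 0.00998.

S = 0.00998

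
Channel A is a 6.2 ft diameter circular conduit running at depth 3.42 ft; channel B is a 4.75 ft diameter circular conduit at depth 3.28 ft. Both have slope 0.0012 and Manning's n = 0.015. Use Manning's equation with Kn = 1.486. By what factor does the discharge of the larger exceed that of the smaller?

Channel A: For a circular section of diameter D = 6.2 ft at depth y = 3.42 ft, the central angle is θ = 2 arccos(1 − 2y/D) = 3.348 rad. Then A = (D²/8)(θ − sin θ) = 17.08 ft² and P = Dθ/2 = 10.38 ft. Hydraulic radius R = A/P = 17.08/10.38 = 1.645 ft. Q_A = (1.486/0.015)·17.08·1.645^(2/3)·√0.0012 = 81.66 ft³/s.
Channel B: For a circular section of diameter D = 4.75 ft at depth y = 3.28 ft, the central angle is θ = 2 arccos(1 − 2y/D) = 3.923 rad. Then A = (D²/8)(θ − sin θ) = 13.05 ft² and P = Dθ/2 = 9.318 ft. Hydraulic radius R = A/P = 13.05/9.318 = 1.401 ft. Q_B = (1.486/0.015)·13.05·1.401^(2/3)·√0.0012 = 56.08 ft³/s.
The larger discharge is 81.66 ft³/s and the smaller is 56.08 ft³/s; the ratio is 1.46.

1.46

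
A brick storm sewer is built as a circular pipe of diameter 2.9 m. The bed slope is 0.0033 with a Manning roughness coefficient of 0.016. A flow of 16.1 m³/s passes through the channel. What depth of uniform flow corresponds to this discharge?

Manning's equation rearranged: A R^(2/3) = nQ / (1·√S) = 0.016 × 16.1 / (√0.0033) = 4.484.
Trying y = 2.33 m: A R^(2/3) = 5.232 — too large.
Trying y = 1.53 m: A R^(2/3) = 2.917 — too small.
Trying y = 2.04 m: A R^(2/3) = 4.492 — close enough.

y_n = 2.04 m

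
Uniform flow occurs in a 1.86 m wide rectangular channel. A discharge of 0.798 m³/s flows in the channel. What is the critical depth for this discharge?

y_c = 0.266 m

For a rectangular channel, critical depth y_c = (q²/g)^(1/3) where q = Q/b = 0.798/1.86 = 0.429 m²/s.
So y_c = (0.429²/9.81)^(1/3) = 0.266 m.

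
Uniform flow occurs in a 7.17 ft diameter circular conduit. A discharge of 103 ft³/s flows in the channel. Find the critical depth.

y_c = 2.59 ft

At critical depth, Q² T / (g A³) = 1, i.e. A³/T = Q²/g = 103²/32.2 = 329.5.
At y = 2.91 ft: A³/T = 516.4 — too large.
At y = 2.3 ft: A³/T = 208.5 — too small.
At y = 2.59 ft: A³/T = 329.9 — close enough.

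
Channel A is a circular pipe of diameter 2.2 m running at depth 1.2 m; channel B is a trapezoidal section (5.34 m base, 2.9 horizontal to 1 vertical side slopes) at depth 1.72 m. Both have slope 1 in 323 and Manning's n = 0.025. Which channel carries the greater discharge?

channel B

Channel A: For a circular section of diameter D = 2.2 m at depth y = 1.2 m, the central angle is θ = 2 arccos(1 − 2y/D) = 3.324 rad. Then A = (D²/8)(θ − sin θ) = 2.12 m² and P = Dθ/2 = 3.656 m. Hydraulic radius R = A/P = 2.12/3.656 = 0.58 m. Q_A = (1/0.025)·2.12·0.58^(2/3)·√0.003096 = 3.282 m³/s.
Channel B: With bottom width b = 5.34 m and side slope z = 2.9: A = (b + zy)y = (5.34 + 2.9×1.72)×1.72 = 17.76 m²; P = b + 2y√(1+z²) = 5.34 + 2×1.72×3.068 = 15.89 m. Hydraulic radius R = A/P = 17.76/15.89 = 1.118 m. Q_B = (1/0.025)·17.76·1.118^(2/3)·√0.003096 = 42.58 m³/s.
Q_A = 3.282 m³/s vs Q_B = 42.58 m³/s, so channel B carries more.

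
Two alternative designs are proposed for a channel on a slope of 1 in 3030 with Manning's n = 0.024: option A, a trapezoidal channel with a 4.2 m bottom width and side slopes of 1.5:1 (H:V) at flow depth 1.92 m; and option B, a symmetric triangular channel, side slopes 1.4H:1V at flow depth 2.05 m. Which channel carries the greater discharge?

Channel A: With bottom width b = 4.2 m and side slope z = 1.5: A = (b + zy)y = (4.2 + 1.5×1.92)×1.92 = 13.59 m²; P = b + 2y√(1+z²) = 4.2 + 2×1.92×1.803 = 11.12 m. Hydraulic radius R = A/P = 13.59/11.12 = 1.222 m. Q_A = (1/0.024)·13.59·1.222^(2/3)·√0.00033 = 11.76 m³/s.
Channel B: For a triangular section with side slope z = 1.4: A = zy² = 1.4×2.05² = 5.883 m²; P = 2y√(1+z²) = 2×2.05×1.72 = 7.054 m. Hydraulic radius R = A/P = 5.883/7.054 = 0.8341 m. Q_B = (1/0.024)·5.883·0.8341^(2/3)·√0.00033 = 3.946 m³/s.
Q_A = 11.76 m³/s vs Q_B = 3.946 m³/s, so channel A carries more.

channel A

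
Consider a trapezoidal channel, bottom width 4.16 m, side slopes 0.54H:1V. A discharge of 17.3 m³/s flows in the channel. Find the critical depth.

y_c = 1.15 m

At critical depth, Q² T / (g A³) = 1, i.e. A³/T = Q²/g = 17.3²/9.81 = 30.51.
At y = 1.43 m: A³/T = 61.51 — too large.
At y = 1.02 m: A³/T = 21.08 — too small.
At y = 1.15 m: A³/T = 30.77 — close enough.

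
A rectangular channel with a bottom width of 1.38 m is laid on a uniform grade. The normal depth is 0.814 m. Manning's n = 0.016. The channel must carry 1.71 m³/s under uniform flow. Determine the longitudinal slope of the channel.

Flow area A = b·y = 1.38 × 0.814 = 1.123 m². Wetted perimeter P = b + 2y = 1.38 + 2×0.814 = 3.008 m.
Hydraulic radius R = A/P = 1.123/3.008 = 0.3734 m.
From Manning's equation, S = [nQ / (1 A R^(2/3))]² = [0.016 × 1.71 / (1 × 1.123 × 0.3734^(2/3))]² = 0.00221.

S = 0.00221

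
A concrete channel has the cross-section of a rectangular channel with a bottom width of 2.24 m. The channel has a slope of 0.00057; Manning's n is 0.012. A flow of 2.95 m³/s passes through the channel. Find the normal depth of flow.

y_n = 1.01 m

Manning's equation rearranged: A R^(2/3) = nQ / (1·√S) = 0.012 × 2.95 / (√0.00057) = 1.483.
Try y = 1.21 m: A R^(2/3) = 1.889 — too large.
Try y = 0.805 m: A R^(2/3) = 1.088 — too small.
Try y = 1.01 m: A R^(2/3) = 1.484 — matches.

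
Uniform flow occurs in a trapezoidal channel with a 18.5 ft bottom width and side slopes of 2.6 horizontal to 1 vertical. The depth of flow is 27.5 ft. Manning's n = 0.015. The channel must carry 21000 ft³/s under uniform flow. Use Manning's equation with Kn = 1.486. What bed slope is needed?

With bottom width b = 18.5 ft and side slope z = 2.6: A = (b + zy)y = (18.5 + 2.6×27.5)×27.5 = 2475 ft²; P = b + 2y√(1+z²) = 18.5 + 2×27.5×2.786 = 171.7 ft.
Hydraulic radius R = A/P = 2475/171.7 = 14.41 ft.
From Manning's equation, S = [nQ / (1.486 A R^(2/3))]² = [0.015 × 21000 / (1.486 × 2475 × 14.41^(2/3))]² = 0.000209.

S = 0.000209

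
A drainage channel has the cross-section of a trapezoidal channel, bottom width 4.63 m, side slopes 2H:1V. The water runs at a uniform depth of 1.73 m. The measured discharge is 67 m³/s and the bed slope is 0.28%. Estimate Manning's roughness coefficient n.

n = 0.012

With bottom width b = 4.63 m and side slope z = 2: A = (b + zy)y = (4.63 + 2×1.73)×1.73 = 14 m²; P = b + 2y√(1+z²) = 4.63 + 2×1.73×2.236 = 12.37 m.
Hydraulic radius R = A/P = 14/12.37 = 1.132 m.
Rearranging Manning's equation: n = (1/Q) A R^(2/3) S^(1/2) = (1/67) × 14 × 1.132^(2/3) × √0.0028 = 0.012.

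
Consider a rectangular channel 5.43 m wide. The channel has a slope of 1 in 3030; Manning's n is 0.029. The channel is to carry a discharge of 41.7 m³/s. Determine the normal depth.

Manning's equation rearranged: A R^(2/3) = nQ / (1·√S) = 0.029 × 41.7 / (√0.00033) = 66.57.
Trying y = 9.08 m: A R^(2/3) = 80.6 — high.
Trying y = 5.38 m: A R^(2/3) = 43.3 — low.
Trying y = 7.7 m: A R^(2/3) = 66.53 — ≈ 66.57.

y_n = 7.7 m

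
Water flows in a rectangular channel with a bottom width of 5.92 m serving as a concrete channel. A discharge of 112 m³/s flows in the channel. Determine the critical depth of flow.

y_c = 3.32 m

For a rectangular channel, critical depth y_c = (q²/g)^(1/3) where q = Q/b = 112/5.92 = 18.92 m²/s.
So y_c = (18.92²/9.81)^(1/3) = 3.32 m.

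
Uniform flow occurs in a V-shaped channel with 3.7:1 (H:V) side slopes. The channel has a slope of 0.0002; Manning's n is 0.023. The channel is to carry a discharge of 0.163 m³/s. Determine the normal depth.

y_n = 0.446 m

Manning's equation rearranged: A R^(2/3) = nQ / (1·√S) = 0.023 × 0.163 / (√0.0002) = 0.2651.
Try y = 0.493 m: A R^(2/3) = 0.3453 — over.
Try y = 0.315 m: A R^(2/3) = 0.1046 — short.
Try y = 0.446 m: A R^(2/3) = 0.2644 — ≈ 0.2651.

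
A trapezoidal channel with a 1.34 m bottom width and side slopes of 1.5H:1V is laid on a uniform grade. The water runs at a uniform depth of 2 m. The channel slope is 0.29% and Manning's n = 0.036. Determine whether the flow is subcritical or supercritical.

With bottom width b = 1.34 m and side slope z = 1.5: A = (b + zy)y = (1.34 + 1.5×2)×2 = 8.68 m²; P = b + 2y√(1+z²) = 1.34 + 2×2×1.803 = 8.551 m.
Hydraulic radius R = A/P = 8.68/8.551 = 1.015 m.
V = (1/n) R^(2/3) √S = (1/0.036) × 1.015^(2/3) × √0.0029 = 1.511 m/s. Hydraulic depth D_h = A/T = 8.68/7.34 = 1.183 m.
Froude number Fr = V/√(g·D_h) = 1.511/√(9.81×1.183) = 0.444, which is less than 1, so the flow is subcritical.

subcritical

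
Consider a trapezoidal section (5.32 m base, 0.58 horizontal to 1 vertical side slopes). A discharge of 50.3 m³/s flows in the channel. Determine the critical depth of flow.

At critical depth, Q² T / (g A³) = 1, i.e. A³/T = Q²/g = 50.3²/9.81 = 257.9.
At y = 1.38 m: A³/T = 87.06 — too small.
At y = 2.13 m: A³/T = 349.4 — too large.
At y = 1.94 m: A³/T = 258.2 — ≈ 257.9.

y_c = 1.94 m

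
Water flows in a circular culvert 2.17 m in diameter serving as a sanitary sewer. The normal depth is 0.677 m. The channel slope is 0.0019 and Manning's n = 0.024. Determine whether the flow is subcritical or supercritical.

For a circular section of diameter D = 2.17 m at depth y = 0.677 m, the central angle is θ = 2 arccos(1 − 2y/D) = 2.371 rad. Then A = (D²/8)(θ − sin θ) = 0.9852 m² and P = Dθ/2 = 2.572 m.
Hydraulic radius R = A/P = 0.9852/2.572 = 0.383 m.
V = (1/n) R^(2/3) √S = (1/0.024) × 0.383^(2/3) × √0.0019 = 0.9579 m/s. Hydraulic depth D_h = A/T = 0.9852/2.011 = 0.4899 m.
Froude number Fr = V/√(g·D_h) = 0.9579/√(9.81×0.4899) = 0.437, which is less than 1, so the flow is subcritical.

subcritical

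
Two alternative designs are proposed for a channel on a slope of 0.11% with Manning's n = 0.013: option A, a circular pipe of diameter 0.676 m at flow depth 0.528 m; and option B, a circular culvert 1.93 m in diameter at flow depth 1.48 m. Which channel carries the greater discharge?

Channel A: For a circular section of diameter D = 0.676 m at depth y = 0.528 m, the central angle is θ = 2 arccos(1 − 2y/D) = 4.336 rad. Then A = (D²/8)(θ − sin θ) = 0.3008 m² and P = Dθ/2 = 1.465 m. Hydraulic radius R = A/P = 0.3008/1.465 = 0.2052 m. Q_A = (1/0.013)·0.3008·0.2052^(2/3)·√0.0011 = 0.267 m³/s.
Channel B: For a circular section of diameter D = 1.93 m at depth y = 1.48 m, the central angle is θ = 2 arccos(1 − 2y/D) = 4.267 rad. Then A = (D²/8)(θ − sin θ) = 2.407 m² and P = Dθ/2 = 4.118 m. Hydraulic radius R = A/P = 2.407/4.118 = 0.5846 m. Q_B = (1/0.013)·2.407·0.5846^(2/3)·√0.0011 = 4.294 m³/s.
Q_A = 0.267 m³/s vs Q_B = 4.294 m³/s, so channel B carries more.

channel B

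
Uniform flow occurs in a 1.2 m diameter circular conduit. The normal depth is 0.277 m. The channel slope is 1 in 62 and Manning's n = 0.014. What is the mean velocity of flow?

V = 2.72 m/s

For a circular section of diameter D = 1.2 m at depth y = 0.277 m, the central angle is θ = 2 arccos(1 − 2y/D) = 2.005 rad. Then A = (D²/8)(θ − sin θ) = 0.1975 m² and P = Dθ/2 = 1.203 m.
Hydraulic radius R = A/P = 0.1975/1.203 = 0.1642 m.
From Manning's equation, V = (1/n) R^(2/3) S^(1/2) = (1/0.014) × 0.1642^(2/3) × 0.01613^(1/2) = 2.72 m/s.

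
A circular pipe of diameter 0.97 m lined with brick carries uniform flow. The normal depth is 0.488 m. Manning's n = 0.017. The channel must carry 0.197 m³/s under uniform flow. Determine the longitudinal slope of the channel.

For a circular section of diameter D = 0.97 m at depth y = 0.488 m, the central angle is θ = 2 arccos(1 − 2y/D) = 3.154 rad. Then A = (D²/8)(θ − sin θ) = 0.3724 m² and P = Dθ/2 = 1.53 m.
Hydraulic radius R = A/P = 0.3724/1.53 = 0.2435 m.
From Manning's equation, S = [nQ / (1 A R^(2/3))]² = [0.017 × 0.197 / (1 × 0.3724 × 0.2435^(2/3))]² = 0.000532.

S = 0.000532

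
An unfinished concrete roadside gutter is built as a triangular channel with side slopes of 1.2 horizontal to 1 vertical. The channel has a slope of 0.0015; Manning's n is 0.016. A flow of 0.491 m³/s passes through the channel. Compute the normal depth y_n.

y_n = 0.652 m

Manning's equation rearranged: A R^(2/3) = nQ / (1·√S) = 0.016 × 0.491 / (√0.0015) = 0.2028.
At y = 0.788 m: A R^(2/3) = 0.3359 — high.
At y = 0.578 m: A R^(2/3) = 0.147 — low.
At y = 0.652 m: A R^(2/3) = 0.2027 — matches.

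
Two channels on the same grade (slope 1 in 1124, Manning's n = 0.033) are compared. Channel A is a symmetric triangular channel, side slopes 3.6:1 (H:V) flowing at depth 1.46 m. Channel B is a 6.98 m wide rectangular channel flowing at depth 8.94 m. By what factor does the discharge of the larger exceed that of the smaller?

19

Channel A: For a triangular section with side slope z = 3.6: A = zy² = 3.6×1.46² = 7.674 m²; P = 2y√(1+z²) = 2×1.46×3.736 = 10.91 m. Hydraulic radius R = A/P = 7.674/10.91 = 0.7034 m. Q_A = (1/0.033)·7.674·0.7034^(2/3)·√0.0008897 = 5.486 m³/s.
Channel B: Flow area A = b·y = 6.98 × 8.94 = 62.4 m². Wetted perimeter P = b + 2y = 6.98 + 2×8.94 = 24.86 m. Hydraulic radius R = A/P = 62.4/24.86 = 2.51 m. Q_B = (1/0.033)·62.4·2.51^(2/3)·√0.0008897 = 104.2 m³/s.
The larger discharge is 104.2 m³/s and the smaller is 5.486 m³/s; the ratio is 19.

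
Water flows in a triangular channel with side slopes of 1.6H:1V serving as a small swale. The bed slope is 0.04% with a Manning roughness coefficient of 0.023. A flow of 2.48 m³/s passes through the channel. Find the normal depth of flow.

y_n = 1.54 m

Manning's equation rearranged: A R^(2/3) = nQ / (1·√S) = 0.023 × 2.48 / (√0.0004) = 2.852.
Try y = 1.72 m: A R^(2/3) = 3.835 — too large.
Try y = 1.18 m: A R^(2/3) = 1.404 — too small.
Try y = 1.54 m: A R^(2/3) = 2.856 — ≈ 2.852.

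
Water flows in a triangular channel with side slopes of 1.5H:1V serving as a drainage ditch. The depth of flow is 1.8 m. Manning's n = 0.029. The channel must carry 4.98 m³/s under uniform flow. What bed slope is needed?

S = 0.0013

For a triangular section with side slope z = 1.5: A = zy² = 1.5×1.8² = 4.86 m²; P = 2y√(1+z²) = 2×1.8×1.803 = 6.49 m.
Hydraulic radius R = A/P = 4.86/6.49 = 0.7488 m.
From Manning's equation, S = [nQ / (1 A R^(2/3))]² = [0.029 × 4.98 / (1 × 4.86 × 0.7488^(2/3))]² = 0.0013.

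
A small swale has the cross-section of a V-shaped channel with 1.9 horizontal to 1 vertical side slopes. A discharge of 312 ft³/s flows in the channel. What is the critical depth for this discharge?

At critical depth, Q² T / (g A³) = 1, i.e. A³/T = Q²/g = 312²/32.2 = 3023.
Try y = 5.39 ft: A³/T = 8211 — too large.
Try y = 4.41 ft: A³/T = 3011 — matches.

y_c = 4.41 ft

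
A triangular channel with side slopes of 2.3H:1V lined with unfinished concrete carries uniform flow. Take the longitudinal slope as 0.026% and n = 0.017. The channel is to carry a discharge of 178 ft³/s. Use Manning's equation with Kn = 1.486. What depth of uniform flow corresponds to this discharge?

y_n = 5.46 ft

Manning's equation rearranged: A R^(2/3) = nQ / (1.486·√S) = 0.017 × 178 / (1.486 × √0.00026) = 126.3.
At y = 4.15 ft: A R^(2/3) = 60.83 — short.
At y = 6.69 ft: A R^(2/3) = 217.3 — over.
At y = 5.46 ft: A R^(2/3) = 126.4 — matches.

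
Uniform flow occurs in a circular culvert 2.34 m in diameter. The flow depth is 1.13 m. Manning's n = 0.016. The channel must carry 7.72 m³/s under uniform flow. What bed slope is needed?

S = 0.0076

For a circular section of diameter D = 2.34 m at depth y = 1.13 m, the central angle is θ = 2 arccos(1 − 2y/D) = 3.073 rad. Then A = (D²/8)(θ − sin θ) = 2.057 m² and P = Dθ/2 = 3.596 m.
Hydraulic radius R = A/P = 2.057/3.596 = 0.572 m.
From Manning's equation, S = [nQ / (1 A R^(2/3))]² = [0.016 × 7.72 / (1 × 2.057 × 0.572^(2/3))]² = 0.0076.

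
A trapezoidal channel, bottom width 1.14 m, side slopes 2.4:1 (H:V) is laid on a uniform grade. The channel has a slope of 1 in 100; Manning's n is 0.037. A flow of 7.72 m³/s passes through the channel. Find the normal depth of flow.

y_n = 1.08 m

Manning's equation rearranged: A R^(2/3) = nQ / (1·√S) = 0.037 × 7.72 / (√0.01) = 2.856.
Try y = 1.32 m: A R^(2/3) = 4.528 — over.
Try y = 0.869 m: A R^(2/3) = 1.755 — short.
Try y = 1.08 m: A R^(2/3) = 2.856 — matches.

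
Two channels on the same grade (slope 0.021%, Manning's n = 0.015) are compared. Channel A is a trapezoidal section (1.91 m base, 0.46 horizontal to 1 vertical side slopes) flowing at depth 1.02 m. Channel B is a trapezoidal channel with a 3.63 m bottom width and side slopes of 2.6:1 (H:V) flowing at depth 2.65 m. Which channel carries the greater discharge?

Channel A: With bottom width b = 1.91 m and side slope z = 0.46: A = (b + zy)y = (1.91 + 0.46×1.02)×1.02 = 2.427 m²; P = b + 2y√(1+z²) = 1.91 + 2×1.02×1.101 = 4.155 m. Hydraulic radius R = A/P = 2.427/4.155 = 0.584 m. Q_A = (1/0.015)·2.427·0.584^(2/3)·√0.00021 = 1.638 m³/s.
Channel B: With bottom width b = 3.63 m and side slope z = 2.6: A = (b + zy)y = (3.63 + 2.6×2.65)×2.65 = 27.88 m²; P = b + 2y√(1+z²) = 3.63 + 2×2.65×2.786 = 18.39 m. Hydraulic radius R = A/P = 27.88/18.39 = 1.516 m. Q_B = (1/0.015)·27.88·1.516^(2/3)·√0.00021 = 35.54 m³/s.
Q_A = 1.638 m³/s vs Q_B = 35.54 m³/s, so channel B carries more.

channel B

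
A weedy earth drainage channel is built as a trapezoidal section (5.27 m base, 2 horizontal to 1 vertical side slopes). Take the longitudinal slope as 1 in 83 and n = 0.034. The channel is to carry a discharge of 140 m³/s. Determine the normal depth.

Manning's equation rearranged: A R^(2/3) = nQ / (1·√S) = 0.034 × 140 / (√0.01205) = 43.37.
Try y = 3.13 m: A R^(2/3) = 54.84 — high.
Try y = 2.79 m: A R^(2/3) = 43.22 — close enough.

y_n = 2.79 m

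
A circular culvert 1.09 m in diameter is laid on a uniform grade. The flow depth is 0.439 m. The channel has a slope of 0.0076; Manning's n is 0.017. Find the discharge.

For a circular section of diameter D = 1.09 m at depth y = 0.439 m, the central angle is θ = 2 arccos(1 − 2y/D) = 2.75 rad. Then A = (D²/8)(θ − sin θ) = 0.3518 m² and P = Dθ/2 = 1.499 m.
Hydraulic radius R = A/P = 0.3518/1.499 = 0.2347 m.
Manning's equation: Q = (1/n) A R^(2/3) S^(1/2) = (1/0.017) × 0.3518 × 0.2347^(2/3) × 0.0076^(1/2) = 0.686 m³/s.

Q = 0.686 m³/s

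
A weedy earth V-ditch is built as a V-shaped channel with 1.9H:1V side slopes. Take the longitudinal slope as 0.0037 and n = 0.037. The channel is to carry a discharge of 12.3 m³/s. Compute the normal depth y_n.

Manning's equation rearranged: A R^(2/3) = nQ / (1·√S) = 0.037 × 12.3 / (√0.0037) = 7.482.
At y = 1.77 m: A R^(2/3) = 5.057 — low.
At y = 2.28 m: A R^(2/3) = 9.935 — high.
At y = 2.05 m: A R^(2/3) = 7.482 — ≈ 7.482.

y_n = 2.05 m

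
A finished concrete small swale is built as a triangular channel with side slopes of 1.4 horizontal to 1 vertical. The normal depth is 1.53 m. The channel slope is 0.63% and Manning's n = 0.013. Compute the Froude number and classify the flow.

For a triangular section with side slope z = 1.4: A = zy² = 1.4×1.53² = 3.277 m²; P = 2y√(1+z²) = 2×1.53×1.72 = 5.265 m.
Hydraulic radius R = A/P = 3.277/5.265 = 0.6225 m.
V = (1/n) R^(2/3) √S = (1/0.013) × 0.6225^(2/3) × √0.0063 = 4.451 m/s. Hydraulic depth D_h = A/T = 3.277/4.284 = 0.765 m.
Froude number Fr = V/√(g·D_h) = 4.451/√(9.81×0.765) = 1.62, which is greater than 1, so the flow is supercritical.

supercritical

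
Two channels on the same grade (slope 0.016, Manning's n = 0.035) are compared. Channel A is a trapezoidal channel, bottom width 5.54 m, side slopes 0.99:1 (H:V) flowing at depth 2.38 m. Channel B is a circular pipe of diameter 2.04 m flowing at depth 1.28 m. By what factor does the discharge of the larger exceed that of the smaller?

Channel A: With bottom width b = 5.54 m and side slope z = 0.99: A = (b + zy)y = (5.54 + 0.99×2.38)×2.38 = 18.79 m²; P = b + 2y√(1+z²) = 5.54 + 2×2.38×1.407 = 12.24 m. Hydraulic radius R = A/P = 18.79/12.24 = 1.536 m. Q_A = (1/0.035)·18.79·1.536^(2/3)·√0.016 = 90.4 m³/s.
Channel B: For a circular section of diameter D = 2.04 m at depth y = 1.28 m, the central angle is θ = 2 arccos(1 − 2y/D) = 3.657 rad. Then A = (D²/8)(θ − sin θ) = 2.159 m² and P = Dθ/2 = 3.73 m. Hydraulic radius R = A/P = 2.159/3.73 = 0.5787 m. Q_B = (1/0.035)·2.159·0.5787^(2/3)·√0.016 = 5.418 m³/s.
The larger discharge is 90.4 m³/s and the smaller is 5.418 m³/s; the ratio is 16.7.

16.7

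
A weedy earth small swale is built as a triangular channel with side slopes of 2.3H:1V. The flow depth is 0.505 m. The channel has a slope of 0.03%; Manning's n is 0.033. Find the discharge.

Q = 0.116 m³/s

For a triangular section with side slope z = 2.3: A = zy² = 2.3×0.505² = 0.5866 m²; P = 2y√(1+z²) = 2×0.505×2.508 = 2.533 m.
Hydraulic radius R = A/P = 0.5866/2.533 = 0.2316 m.
Manning's equation: Q = (1/n) A R^(2/3) S^(1/2) = (1/0.033) × 0.5866 × 0.2316^(2/3) × 0.0003^(1/2) = 0.116 m³/s.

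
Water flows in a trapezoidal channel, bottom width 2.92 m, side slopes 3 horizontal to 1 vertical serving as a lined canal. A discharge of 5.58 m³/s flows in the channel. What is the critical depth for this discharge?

y_c = 0.585 m

At critical depth, Q² T / (g A³) = 1, i.e. A³/T = Q²/g = 5.58²/9.81 = 3.174.
Trying y = 0.483 m: A³/T = 1.615 — short.
Trying y = 0.742 m: A³/T = 7.552 — over.
Trying y = 0.585 m: A³/T = 3.181 — matches.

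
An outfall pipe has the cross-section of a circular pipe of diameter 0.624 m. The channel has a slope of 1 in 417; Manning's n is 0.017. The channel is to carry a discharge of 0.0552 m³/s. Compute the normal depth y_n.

y_n = 0.197 m

Manning's equation rearranged: A R^(2/3) = nQ / (1·√S) = 0.017 × 0.0552 / (√0.002398) = 0.01916.
Trying y = 0.246 m: A R^(2/3) = 0.02908 — over.
Trying y = 0.197 m: A R^(2/3) = 0.01915 — matches.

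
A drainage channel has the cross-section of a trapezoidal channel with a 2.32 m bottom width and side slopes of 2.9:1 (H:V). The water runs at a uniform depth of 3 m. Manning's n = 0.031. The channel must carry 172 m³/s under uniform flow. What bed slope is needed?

With bottom width b = 2.32 m and side slope z = 2.9: A = (b + zy)y = (2.32 + 2.9×3)×3 = 33.06 m²; P = b + 2y√(1+z²) = 2.32 + 2×3×3.068 = 20.73 m.
Hydraulic radius R = A/P = 33.06/20.73 = 1.595 m.
From Manning's equation, S = [nQ / (1 A R^(2/3))]² = [0.031 × 172 / (1 × 33.06 × 1.595^(2/3))]² = 0.014.

S = 0.014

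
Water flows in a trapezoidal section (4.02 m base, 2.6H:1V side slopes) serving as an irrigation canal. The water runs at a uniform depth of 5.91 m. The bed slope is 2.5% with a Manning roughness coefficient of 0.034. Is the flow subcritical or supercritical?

With bottom width b = 4.02 m and side slope z = 2.6: A = (b + zy)y = (4.02 + 2.6×5.91)×5.91 = 114.6 m²; P = b + 2y√(1+z²) = 4.02 + 2×5.91×2.786 = 36.95 m.
Hydraulic radius R = A/P = 114.6/36.95 = 3.101 m.
V = (1/n) R^(2/3) √S = (1/0.034) × 3.101^(2/3) × √0.025 = 9.889 m/s. Hydraulic depth D_h = A/T = 114.6/34.75 = 3.297 m.
Froude number Fr = V/√(g·D_h) = 9.889/√(9.81×3.297) = 1.74, which is greater than 1, so the flow is supercritical.

supercritical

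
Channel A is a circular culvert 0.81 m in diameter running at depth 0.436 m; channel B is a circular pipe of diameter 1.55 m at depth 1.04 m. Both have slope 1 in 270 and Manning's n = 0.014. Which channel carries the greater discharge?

Channel A: For a circular section of diameter D = 0.81 m at depth y = 0.436 m, the central angle is θ = 2 arccos(1 − 2y/D) = 3.295 rad. Then A = (D²/8)(θ − sin θ) = 0.2827 m² and P = Dθ/2 = 1.334 m. Hydraulic radius R = A/P = 0.2827/1.334 = 0.2119 m. Q_A = (1/0.014)·0.2827·0.2119^(2/3)·√0.003704 = 0.4368 m³/s.
Channel B: For a circular section of diameter D = 1.55 m at depth y = 1.04 m, the central angle is θ = 2 arccos(1 − 2y/D) = 3.84 rad. Then A = (D²/8)(θ − sin θ) = 1.346 m² and P = Dθ/2 = 2.976 m. Hydraulic radius R = A/P = 1.346/2.976 = 0.4524 m. Q_B = (1/0.014)·1.346·0.4524^(2/3)·√0.003704 = 3.448 m³/s.
Q_A = 0.4368 m³/s vs Q_B = 3.448 m³/s, so channel B carries more.

channel B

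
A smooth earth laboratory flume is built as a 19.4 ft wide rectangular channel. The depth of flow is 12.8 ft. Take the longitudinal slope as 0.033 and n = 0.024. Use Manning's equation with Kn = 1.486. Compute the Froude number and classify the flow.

Flow area A = b·y = 19.4 × 12.8 = 248.3 ft². Wetted perimeter P = b + 2y = 19.4 + 2×12.8 = 45 ft.
Hydraulic radius R = A/P = 248.3/45 = 5.518 ft.
V = (1.486/n) R^(2/3) √S = (1.486/0.024) × 5.518^(2/3) × √0.033 = 35.12 ft/s. Hydraulic depth D_h = A/T = 248.3/19.4 = 12.8 ft.
Froude number Fr = V/√(g·D_h) = 35.12/√(32.2×12.8) = 1.73, which is greater than 1, so the flow is supercritical.

supercritical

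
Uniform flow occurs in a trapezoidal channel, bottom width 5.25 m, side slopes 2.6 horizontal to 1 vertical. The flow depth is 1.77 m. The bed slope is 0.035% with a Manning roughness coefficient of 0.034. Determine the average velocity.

With bottom width b = 5.25 m and side slope z = 2.6: A = (b + zy)y = (5.25 + 2.6×1.77)×1.77 = 17.44 m²; P = b + 2y√(1+z²) = 5.25 + 2×1.77×2.786 = 15.11 m.
Hydraulic radius R = A/P = 17.44/15.11 = 1.154 m.
From Manning's equation, V = (1/n) R^(2/3) S^(1/2) = (1/0.034) × 1.154^(2/3) × 0.00035^(1/2) = 0.605 m/s.

V = 0.605 m/s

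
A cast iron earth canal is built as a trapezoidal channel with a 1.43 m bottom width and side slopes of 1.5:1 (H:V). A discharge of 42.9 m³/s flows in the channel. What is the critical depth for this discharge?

At critical depth, Q² T / (g A³) = 1, i.e. A³/T = Q²/g = 42.9²/9.81 = 187.6.
Trying y = 2.09 m: A³/T = 112.8 — short.
Trying y = 2.35 m: A³/T = 186.2 — matches.

y_c = 2.35 m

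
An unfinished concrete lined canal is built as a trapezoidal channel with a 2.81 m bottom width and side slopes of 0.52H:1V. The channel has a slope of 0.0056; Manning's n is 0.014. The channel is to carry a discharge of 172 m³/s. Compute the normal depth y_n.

y_n = 4.36 m

Manning's equation rearranged: A R^(2/3) = nQ / (1·√S) = 0.014 × 172 / (√0.0056) = 32.18.
Try y = 4.98 m: A R^(2/3) = 41.48 — high.
Try y = 3.12 m: A R^(2/3) = 17.35 — low.
Try y = 4.36 m: A R^(2/3) = 32.17 — matches.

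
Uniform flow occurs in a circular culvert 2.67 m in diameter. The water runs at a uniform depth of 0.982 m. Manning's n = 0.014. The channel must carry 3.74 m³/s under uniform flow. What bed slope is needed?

For a circular section of diameter D = 2.67 m at depth y = 0.982 m, the central angle is θ = 2 arccos(1 − 2y/D) = 2.606 rad. Then A = (D²/8)(θ − sin θ) = 1.868 m² and P = Dθ/2 = 3.48 m.
Hydraulic radius R = A/P = 1.868/3.48 = 0.5369 m.
From Manning's equation, S = [nQ / (1 A R^(2/3))]² = [0.014 × 3.74 / (1 × 1.868 × 0.5369^(2/3))]² = 0.0018.

S = 0.0018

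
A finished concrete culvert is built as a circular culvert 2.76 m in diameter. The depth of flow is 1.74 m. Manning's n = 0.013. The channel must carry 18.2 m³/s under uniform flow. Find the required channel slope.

S = 0.0049

For a circular section of diameter D = 2.76 m at depth y = 1.74 m, the central angle is θ = 2 arccos(1 − 2y/D) = 3.669 rad. Then A = (D²/8)(θ − sin θ) = 3.974 m² and P = Dθ/2 = 5.064 m.
Hydraulic radius R = A/P = 3.974/5.064 = 0.7847 m.
From Manning's equation, S = [nQ / (1 A R^(2/3))]² = [0.013 × 18.2 / (1 × 3.974 × 0.7847^(2/3))]² = 0.0049.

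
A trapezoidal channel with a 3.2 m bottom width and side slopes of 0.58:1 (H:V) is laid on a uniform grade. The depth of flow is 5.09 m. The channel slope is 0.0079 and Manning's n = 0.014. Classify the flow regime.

supercritical

With bottom width b = 3.2 m and side slope z = 0.58: A = (b + zy)y = (3.2 + 0.58×5.09)×5.09 = 31.31 m²; P = b + 2y√(1+z²) = 3.2 + 2×5.09×1.156 = 14.97 m.
Hydraulic radius R = A/P = 31.31/14.97 = 2.092 m.
V = (1/n) R^(2/3) √S = (1/0.014) × 2.092^(2/3) × √0.0079 = 10.38 m/s. Hydraulic depth D_h = A/T = 31.31/9.104 = 3.44 m.
Froude number Fr = V/√(g·D_h) = 10.38/√(9.81×3.44) = 1.79, which is greater than 1, so the flow is supercritical.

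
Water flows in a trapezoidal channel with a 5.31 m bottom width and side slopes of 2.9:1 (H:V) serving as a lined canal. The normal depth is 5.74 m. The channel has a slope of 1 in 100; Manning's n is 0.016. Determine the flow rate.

With bottom width b = 5.31 m and side slope z = 2.9: A = (b + zy)y = (5.31 + 2.9×5.74)×5.74 = 126 m²; P = b + 2y√(1+z²) = 5.31 + 2×5.74×3.068 = 40.53 m.
Hydraulic radius R = A/P = 126/40.53 = 3.11 m.
Manning's equation: Q = (1/n) A R^(2/3) S^(1/2) = (1/0.016) × 126 × 3.11^(2/3) × 0.01^(1/2) = 1680 m³/s.

Q = 1680 m³/s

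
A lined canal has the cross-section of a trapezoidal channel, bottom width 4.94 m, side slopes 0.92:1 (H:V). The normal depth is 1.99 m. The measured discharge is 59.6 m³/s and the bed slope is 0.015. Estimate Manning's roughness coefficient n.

With bottom width b = 4.94 m and side slope z = 0.92: A = (b + zy)y = (4.94 + 0.92×1.99)×1.99 = 13.47 m²; P = b + 2y√(1+z²) = 4.94 + 2×1.99×1.359 = 10.35 m.
Hydraulic radius R = A/P = 13.47/10.35 = 1.302 m.
Rearranging Manning's equation: n = (1/Q) A R^(2/3) S^(1/2) = (1/59.6) × 13.47 × 1.302^(2/3) × √0.015 = 0.033.

n = 0.033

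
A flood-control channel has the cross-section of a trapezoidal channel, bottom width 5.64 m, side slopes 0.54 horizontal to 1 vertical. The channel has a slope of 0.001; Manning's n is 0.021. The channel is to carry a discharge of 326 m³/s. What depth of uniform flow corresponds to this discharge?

Manning's equation rearranged: A R^(2/3) = nQ / (1·√S) = 0.021 × 326 / (√0.001) = 216.5.
At y = 7.63 m: A R^(2/3) = 163.1 — short.
At y = 10.7 m: A R^(2/3) = 311.8 — over.
At y = 8.86 m: A R^(2/3) = 216.3 — close enough.

y_n = 8.86 m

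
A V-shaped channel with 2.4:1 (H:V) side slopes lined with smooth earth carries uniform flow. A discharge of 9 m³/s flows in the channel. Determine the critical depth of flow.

At critical depth, Q² T / (g A³) = 1, i.e. A³/T = Q²/g = 9²/9.81 = 8.257.
Trying y = 1.38 m: A³/T = 14.41 — too large.
Trying y = 1.06 m: A³/T = 3.854 — too small.
Trying y = 1.23 m: A³/T = 8.108 — matches.

y_c = 1.23 m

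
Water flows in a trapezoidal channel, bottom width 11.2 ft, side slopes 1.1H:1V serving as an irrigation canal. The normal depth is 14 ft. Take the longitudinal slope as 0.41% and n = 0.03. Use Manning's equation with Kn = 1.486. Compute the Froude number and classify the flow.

subcritical

With bottom width b = 11.2 ft and side slope z = 1.1: A = (b + zy)y = (11.2 + 1.1×14)×14 = 372.4 ft²; P = b + 2y√(1+z²) = 11.2 + 2×14×1.487 = 52.82 ft.
Hydraulic radius R = A/P = 372.4/52.82 = 7.05 ft.
V = (1.486/n) R^(2/3) √S = (1.486/0.03) × 7.05^(2/3) × √0.0041 = 11.66 ft/s. Hydraulic depth D_h = A/T = 372.4/42 = 8.867 ft.
Froude number Fr = V/√(g·D_h) = 11.66/√(32.2×8.867) = 0.69, which is less than 1, so the flow is subcritical.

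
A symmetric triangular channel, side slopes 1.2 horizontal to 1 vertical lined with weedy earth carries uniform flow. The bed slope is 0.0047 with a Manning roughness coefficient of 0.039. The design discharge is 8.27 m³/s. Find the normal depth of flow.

y_n = 2.12 m

Manning's equation rearranged: A R^(2/3) = nQ / (1·√S) = 0.039 × 8.27 / (√0.0047) = 4.705.
Trying y = 2.36 m: A R^(2/3) = 6.26 — high.
Trying y = 1.66 m: A R^(2/3) = 2.45 — low.
Trying y = 2.12 m: A R^(2/3) = 4.703 — matches.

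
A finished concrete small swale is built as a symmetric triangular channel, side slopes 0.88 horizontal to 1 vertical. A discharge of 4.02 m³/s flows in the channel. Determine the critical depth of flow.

y_c = 1.34 m

At critical depth, Q² T / (g A³) = 1, i.e. A³/T = Q²/g = 4.02²/9.81 = 1.647.
Try y = 0.95 m: A³/T = 0.2996 — low.
Try y = 1.45 m: A³/T = 2.482 — high.
Try y = 1.34 m: A³/T = 1.673 — matches.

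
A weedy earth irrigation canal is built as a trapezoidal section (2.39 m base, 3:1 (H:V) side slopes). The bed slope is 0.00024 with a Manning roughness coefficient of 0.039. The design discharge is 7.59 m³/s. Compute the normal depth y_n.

Manning's equation rearranged: A R^(2/3) = nQ / (1·√S) = 0.039 × 7.59 / (√0.00024) = 19.11.
At y = 2.26 m: A R^(2/3) = 23.95 — high.
At y = 1.45 m: A R^(2/3) = 8.738 — low.
At y = 2.05 m: A R^(2/3) = 19.11 — matches.

y_n = 2.05 m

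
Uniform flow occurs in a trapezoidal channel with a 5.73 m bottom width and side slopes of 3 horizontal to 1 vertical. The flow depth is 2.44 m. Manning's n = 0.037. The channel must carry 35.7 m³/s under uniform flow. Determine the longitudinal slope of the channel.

With bottom width b = 5.73 m and side slope z = 3: A = (b + zy)y = (5.73 + 3×2.44)×2.44 = 31.84 m²; P = b + 2y√(1+z²) = 5.73 + 2×2.44×3.162 = 21.16 m.
Hydraulic radius R = A/P = 31.84/21.16 = 1.505 m.
From Manning's equation, S = [nQ / (1 A R^(2/3))]² = [0.037 × 35.7 / (1 × 31.84 × 1.505^(2/3))]² = 0.000998.

S = 0.000998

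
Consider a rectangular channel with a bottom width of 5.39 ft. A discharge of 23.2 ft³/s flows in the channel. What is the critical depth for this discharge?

y_c = 0.832 ft

For a rectangular channel, critical depth y_c = (q²/g)^(1/3) where q = Q/b = 23.2/5.39 = 4.304 ft²/s.
So y_c = (4.304²/32.2)^(1/3) = 0.832 ft.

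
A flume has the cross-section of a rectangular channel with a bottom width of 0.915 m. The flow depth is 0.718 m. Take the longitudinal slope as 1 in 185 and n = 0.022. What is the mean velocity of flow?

Flow area A = b·y = 0.915 × 0.718 = 0.657 m². Wetted perimeter P = b + 2y = 0.915 + 2×0.718 = 2.351 m.
Hydraulic radius R = A/P = 0.657/2.351 = 0.2794 m.
From Manning's equation, V = (1/n) R^(2/3) S^(1/2) = (1/0.022) × 0.2794^(2/3) × 0.005405^(1/2) = 1.43 m/s.

V = 1.43 m/s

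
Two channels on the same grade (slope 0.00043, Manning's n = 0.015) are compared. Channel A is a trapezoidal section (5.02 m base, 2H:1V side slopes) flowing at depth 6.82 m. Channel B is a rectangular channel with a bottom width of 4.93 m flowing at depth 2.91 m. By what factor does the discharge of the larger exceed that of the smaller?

Channel A: With bottom width b = 5.02 m and side slope z = 2: A = (b + zy)y = (5.02 + 2×6.82)×6.82 = 127.3 m²; P = b + 2y√(1+z²) = 5.02 + 2×6.82×2.236 = 35.52 m. Hydraulic radius R = A/P = 127.3/35.52 = 3.583 m. Q_A = (1/0.015)·127.3·3.583^(2/3)·√0.00043 = 411.9 m³/s.
Channel B: Flow area A = b·y = 4.93 × 2.91 = 14.35 m². Wetted perimeter P = b + 2y = 4.93 + 2×2.91 = 10.75 m. Hydraulic radius R = A/P = 14.35/10.75 = 1.335 m. Q_B = (1/0.015)·14.35·1.335^(2/3)·√0.00043 = 24.04 m³/s.
The larger discharge is 411.9 m³/s and the smaller is 24.04 m³/s; the ratio is 17.1.

17.1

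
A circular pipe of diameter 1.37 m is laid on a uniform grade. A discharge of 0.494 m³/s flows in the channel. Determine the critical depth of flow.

y_c = 0.361 m

At critical depth, Q² T / (g A³) = 1, i.e. A³/T = Q²/g = 0.494²/9.81 = 0.02488.
Try y = 0.27 m: A³/T = 0.007963 — too small.
Try y = 0.401 m: A³/T = 0.03725 — too large.
Try y = 0.361 m: A³/T = 0.02476 — ≈ 0.02488.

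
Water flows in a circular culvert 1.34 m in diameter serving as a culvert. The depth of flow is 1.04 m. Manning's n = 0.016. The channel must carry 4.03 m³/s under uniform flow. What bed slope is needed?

S = 0.01

For a circular section of diameter D = 1.34 m at depth y = 1.04 m, the central angle is θ = 2 arccos(1 − 2y/D) = 4.312 rad. Then A = (D²/8)(θ − sin θ) = 1.174 m² and P = Dθ/2 = 2.889 m.
Hydraulic radius R = A/P = 1.174/2.889 = 0.4065 m.
From Manning's equation, S = [nQ / (1 A R^(2/3))]² = [0.016 × 4.03 / (1 × 1.174 × 0.4065^(2/3))]² = 0.01.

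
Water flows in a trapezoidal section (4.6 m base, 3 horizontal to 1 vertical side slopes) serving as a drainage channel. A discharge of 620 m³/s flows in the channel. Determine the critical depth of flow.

y_c = 5.43 m

At critical depth, Q² T / (g A³) = 1, i.e. A³/T = Q²/g = 620²/9.81 = 39180.
At y = 4.46 m: A³/T = 16440 — low.
At y = 5.86 m: A³/T = 55220 — high.
At y = 5.43 m: A³/T = 39260 — close enough.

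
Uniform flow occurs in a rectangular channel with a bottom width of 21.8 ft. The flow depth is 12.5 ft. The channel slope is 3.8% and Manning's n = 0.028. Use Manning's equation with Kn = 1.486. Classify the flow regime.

supercritical

Flow area A = b·y = 21.8 × 12.5 = 272.5 ft². Wetted perimeter P = b + 2y = 21.8 + 2×12.5 = 46.8 ft.
Hydraulic radius R = A/P = 272.5/46.8 = 5.823 ft.
V = (1.486/n) R^(2/3) √S = (1.486/0.028) × 5.823^(2/3) × √0.038 = 33.48 ft/s. Hydraulic depth D_h = A/T = 272.5/21.8 = 12.5 ft.
Froude number Fr = V/√(g·D_h) = 33.48/√(32.2×12.5) = 1.67, which is greater than 1, so the flow is supercritical.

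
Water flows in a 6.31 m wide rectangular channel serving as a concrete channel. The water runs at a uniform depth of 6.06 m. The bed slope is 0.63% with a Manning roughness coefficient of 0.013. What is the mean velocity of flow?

Flow area A = b·y = 6.31 × 6.06 = 38.24 m². Wetted perimeter P = b + 2y = 6.31 + 2×6.06 = 18.43 m.
Hydraulic radius R = A/P = 38.24/18.43 = 2.075 m.
From Manning's equation, V = (1/n) R^(2/3) S^(1/2) = (1/0.013) × 2.075^(2/3) × 0.0063^(1/2) = 9.93 m/s.

V = 9.93 m/s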